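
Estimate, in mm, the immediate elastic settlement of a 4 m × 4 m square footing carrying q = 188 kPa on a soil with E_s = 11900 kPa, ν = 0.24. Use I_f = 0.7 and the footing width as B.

S_e ≈ 41.7 mm

Immediate (elastic) settlement: S_e = q·B·(1−ν²)/E_s · I_f.
S_e = 188 × 4 × (1 − 0.24²) / 11900 × 0.7
    = 188 × 4 × 0.9424 / 11900 × 0.7
    = 0.04169 m = 41.69 mm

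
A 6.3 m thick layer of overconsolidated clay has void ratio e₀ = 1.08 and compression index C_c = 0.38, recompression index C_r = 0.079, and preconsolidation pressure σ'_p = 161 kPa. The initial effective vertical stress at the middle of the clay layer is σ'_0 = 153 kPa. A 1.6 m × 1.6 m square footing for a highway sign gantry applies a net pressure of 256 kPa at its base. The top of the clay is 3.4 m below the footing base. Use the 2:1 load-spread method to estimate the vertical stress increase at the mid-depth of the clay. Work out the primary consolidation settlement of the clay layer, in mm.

Mid-depth of clay below the footing base: z = 3.4 + 6.3/2 = 6.55 m.
Stress increase at mid-clay by the 2:1 spreading method:
Δσ = qBL/((B+z)(L+z)) = 256×1.6×1.6/((1.6+6.55)(1.6+6.55)) = 9.8665 kPa
Final effective stress: σ'_f = 153 + 9.8665 = 162.87 kPa.
σ'_f = 162.87 > σ'_p = 161 kPa, so the stress path crosses the preconsolidation pressure — recompression up to σ'_p, then virgin compression beyond:
S_c = H/(1+e₀)·[C_r·log₁₀(σ'_p/σ'_0) + C_c·log₁₀(σ'_f/σ'_p)]
    = 6.3/2.08 × [0.079×log₁₀(161/153) + 0.38×log₁₀(162.87/161)]
    = 3.0288 × [0.0017486 + 0.0019058] = 0.01107 m

S_c ≈ 11.1 mm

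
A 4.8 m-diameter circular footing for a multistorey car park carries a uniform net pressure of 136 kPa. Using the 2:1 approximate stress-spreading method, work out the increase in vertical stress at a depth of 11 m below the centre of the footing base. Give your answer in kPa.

By the 2:1 method the load spreads at 1 horizontal : 2 vertical, so at depth z the loaded area has grown by z in each plan dimension:
Δσ ≈ qD²/(D+z)² = 136×4.8²/(4.8+11)² = 12.552 kPa

Δσ_z ≈ 12.6 kPa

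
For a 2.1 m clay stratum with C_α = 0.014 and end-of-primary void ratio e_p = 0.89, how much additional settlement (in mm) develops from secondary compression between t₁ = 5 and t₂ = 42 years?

Secondary compression: S_s = C_α·H/(1+e_p)·log₁₀(t₂/t₁)
S_s = 0.014×2.1/(1+0.89)×log₁₀(42/5)
    = 0.01556 × 0.9243 = 0.01438 m

S_s ≈ 14.4 mm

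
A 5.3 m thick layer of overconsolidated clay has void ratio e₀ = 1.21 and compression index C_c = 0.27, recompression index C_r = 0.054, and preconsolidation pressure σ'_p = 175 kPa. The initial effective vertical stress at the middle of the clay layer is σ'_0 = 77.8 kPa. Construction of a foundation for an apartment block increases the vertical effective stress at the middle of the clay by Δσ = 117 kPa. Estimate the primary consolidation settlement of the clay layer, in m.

S_c ≈ 0.0757 m

Final effective stress: σ'_f = 77.8 + 117 = 194.8 kPa.
σ'_f = 194.8 > σ'_p = 175 kPa, so the stress path crosses the preconsolidation pressure — recompression up to σ'_p, then virgin compression beyond:
S_c = H/(1+e₀)·[C_r·log₁₀(σ'_p/σ'_0) + C_c·log₁₀(σ'_f/σ'_p)]
    = 5.3/2.21 × [0.054×log₁₀(175/77.8) + 0.27×log₁₀(194.8/175)]
    = 2.3982 × [0.019011 + 0.012569] = 0.07574 m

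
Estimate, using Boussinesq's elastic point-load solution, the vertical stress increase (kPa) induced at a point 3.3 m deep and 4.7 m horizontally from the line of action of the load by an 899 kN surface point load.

Δσ_z ≈ 2.47 kPa

Boussinesq vertical stress below a point load on an elastic half-space:
Δσ_z = 3P/(2πz²) · [1 + (r/z)²]^(−5/2)
r/z = 4.7/3.3 = 1.4242; [1+(r/z)²]^(−5/2) = 0.062653.
Δσ_z = 3×899/(2π×3.3²) × 0.062653 = 39.416 × 0.062653 = 2.47 kPa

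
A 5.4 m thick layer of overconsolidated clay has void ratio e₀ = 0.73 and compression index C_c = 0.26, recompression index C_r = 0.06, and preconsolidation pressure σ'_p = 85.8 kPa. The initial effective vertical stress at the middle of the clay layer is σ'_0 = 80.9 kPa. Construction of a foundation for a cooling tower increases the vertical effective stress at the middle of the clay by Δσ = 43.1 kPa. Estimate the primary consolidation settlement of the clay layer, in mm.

S_c ≈ 135 mm

Final effective stress: σ'_f = 80.9 + 43.1 = 124 kPa.
σ'_f = 124 > σ'_p = 85.8 kPa, so the stress path crosses the preconsolidation pressure — recompression up to σ'_p, then virgin compression beyond:
S_c = H/(1+e₀)·[C_r·log₁₀(σ'_p/σ'_0) + C_c·log₁₀(σ'_f/σ'_p)]
    = 5.4/1.73 × [0.06×log₁₀(85.8/80.9) + 0.26×log₁₀(124/85.8)]
    = 3.1214 × [0.0015323 + 0.041583] = 0.1346 m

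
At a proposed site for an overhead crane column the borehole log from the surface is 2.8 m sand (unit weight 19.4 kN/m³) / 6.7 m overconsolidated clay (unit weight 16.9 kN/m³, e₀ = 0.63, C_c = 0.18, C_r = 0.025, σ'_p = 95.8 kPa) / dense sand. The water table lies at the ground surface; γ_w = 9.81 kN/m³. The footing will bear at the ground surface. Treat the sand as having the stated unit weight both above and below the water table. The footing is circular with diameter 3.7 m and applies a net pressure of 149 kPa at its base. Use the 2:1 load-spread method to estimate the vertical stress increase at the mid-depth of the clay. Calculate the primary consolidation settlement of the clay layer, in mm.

S_c ≈ 15.5 mm

Mid-depth of clay below the ground surface: z = 2.8 + 6.7/2 = 6.15 m.
Total vertical stress at mid-clay: σ_v = 19.4×2.8 + 16.9×3.35 = 110.93 kPa.
Pore pressure: u = 9.81×(6.15 − 0) = 60.332 kPa.
Initial effective stress: σ'_0 = σ_v − u = 110.93 − 60.332 = 50.598 kPa.
Stress increase at mid-clay by the 2:1 spreading method:
Δσ ≈ qD²/(D+z)² = 149×3.7²/(3.7+6.15)² = 21.024 kPa
Final effective stress: σ'_f = 50.598 + 21.024 = 71.622 kPa.
σ'_f = 71.622 ≤ σ'_p = 95.8 kPa, so the clay remains overconsolidated and only the recompression index applies:
S_c = C_r·H/(1+e₀)·log₁₀(σ'_f/σ'_0) = 0.025×6.7/1.63×log₁₀(71.622/50.598)
    = 0.10276 × 0.15091 = 0.01551 m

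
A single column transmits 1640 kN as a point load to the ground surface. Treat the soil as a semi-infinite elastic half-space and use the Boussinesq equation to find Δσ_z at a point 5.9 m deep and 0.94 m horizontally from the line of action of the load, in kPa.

Boussinesq vertical stress below a point load on an elastic half-space:
Δσ_z = 3P/(2πz²) · [1 + (r/z)²]^(−5/2)
r/z = 0.94/5.9 = 0.15932; [1+(r/z)²]^(−5/2) = 0.93926.
Δσ_z = 3×1640/(2π×5.9²) × 0.93926 = 22.495 × 0.93926 = 21.13 kPa

Δσ_z ≈ 21.1 kPa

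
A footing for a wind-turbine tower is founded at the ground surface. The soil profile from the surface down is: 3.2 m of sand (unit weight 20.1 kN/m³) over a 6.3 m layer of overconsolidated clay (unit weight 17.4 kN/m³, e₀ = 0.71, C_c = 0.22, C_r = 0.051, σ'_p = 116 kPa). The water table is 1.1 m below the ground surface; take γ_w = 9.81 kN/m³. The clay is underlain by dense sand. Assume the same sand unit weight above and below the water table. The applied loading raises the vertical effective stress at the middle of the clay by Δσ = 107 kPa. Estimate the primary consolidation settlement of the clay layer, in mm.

Mid-depth of clay below the ground surface: z = 3.2 + 6.3/2 = 6.35 m.
Total vertical stress at mid-clay: σ_v = 20.1×3.2 + 17.4×3.15 = 119.13 kPa.
Pore pressure: u = 9.81×(6.35 − 1.1) = 51.503 kPa.
Initial effective stress: σ'_0 = σ_v − u = 119.13 − 51.503 = 67.627 kPa.
Final effective stress: σ'_f = 67.627 + 107 = 174.63 kPa.
σ'_f = 174.63 > σ'_p = 116 kPa, so the stress path crosses the preconsolidation pressure — recompression up to σ'_p, then virgin compression beyond:
S_c = H/(1+e₀)·[C_r·log₁₀(σ'_p/σ'_0) + C_c·log₁₀(σ'_f/σ'_p)]
    = 6.3/1.71 × [0.051×log₁₀(116/67.627) + 0.22×log₁₀(174.63/116)]
    = 3.6842 × [0.011951 + 0.039085] = 0.188 m

S_c ≈ 188 mm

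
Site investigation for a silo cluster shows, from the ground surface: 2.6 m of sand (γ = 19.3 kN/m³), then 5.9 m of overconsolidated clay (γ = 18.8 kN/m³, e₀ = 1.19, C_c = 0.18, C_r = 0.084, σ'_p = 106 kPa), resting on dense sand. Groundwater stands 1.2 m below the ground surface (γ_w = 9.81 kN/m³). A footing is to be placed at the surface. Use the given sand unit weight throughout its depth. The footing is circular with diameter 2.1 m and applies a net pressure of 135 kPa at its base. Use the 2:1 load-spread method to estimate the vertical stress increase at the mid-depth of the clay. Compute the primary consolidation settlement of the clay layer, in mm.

Mid-depth of clay below the ground surface: z = 2.6 + 5.9/2 = 5.55 m.
Total vertical stress at mid-clay: σ_v = 19.3×2.6 + 18.8×2.95 = 105.64 kPa.
Pore pressure: u = 9.81×(5.55 − 1.2) = 42.673 kPa.
Initial effective stress: σ'_0 = σ_v − u = 105.64 − 42.673 = 62.967 kPa.
Stress increase at mid-clay by the 2:1 spreading method:
Δσ ≈ qD²/(D+z)² = 135×2.1²/(2.1+5.55)² = 10.173 kPa
Final effective stress: σ'_f = 62.967 + 10.173 = 73.14 kPa.
σ'_f = 73.14 ≤ σ'_p = 106 kPa, so the clay remains overconsolidated and only the recompression index applies:
S_c = C_r·H/(1+e₀)·log₁₀(σ'_f/σ'_0) = 0.084×5.9/2.19×log₁₀(73.14/62.967)
    = 0.2263 × 0.065042 = 0.01472 m

S_c ≈ 14.7 mm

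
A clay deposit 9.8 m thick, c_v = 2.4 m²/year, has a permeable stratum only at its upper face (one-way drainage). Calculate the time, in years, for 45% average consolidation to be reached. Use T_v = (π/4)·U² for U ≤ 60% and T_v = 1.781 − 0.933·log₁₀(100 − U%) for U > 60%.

Drainage path length: H_d = H = 9.8 m (single drainage).
U ≤ 60%: T_v = (π/4)·U² = (π/4)×0.45² = 0.15904.
t = T_v·H_d²/c_v = 0.15904×9.8²/2.4 = 6.364 years.

t ≈ 6.36 years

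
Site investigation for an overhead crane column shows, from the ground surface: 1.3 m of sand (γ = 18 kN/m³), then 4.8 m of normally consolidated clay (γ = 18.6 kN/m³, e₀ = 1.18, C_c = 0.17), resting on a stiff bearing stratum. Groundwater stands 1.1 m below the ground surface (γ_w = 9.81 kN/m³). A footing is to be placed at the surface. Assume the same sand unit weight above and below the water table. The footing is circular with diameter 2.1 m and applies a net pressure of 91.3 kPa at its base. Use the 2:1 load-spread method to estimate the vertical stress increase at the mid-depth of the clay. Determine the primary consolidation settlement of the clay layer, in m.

Mid-depth of clay below the ground surface: z = 1.3 + 4.8/2 = 3.7 m.
Total vertical stress at mid-clay: σ_v = 18×1.3 + 18.6×2.4 = 68.04 kPa.
Pore pressure: u = 9.81×(3.7 − 1.1) = 25.506 kPa.
Initial effective stress: σ'_0 = σ_v − u = 68.04 − 25.506 = 42.534 kPa.
Stress increase at mid-clay by the 2:1 spreading method:
Δσ ≈ qD²/(D+z)² = 91.3×2.1²/(2.1+3.7)² = 11.969 kPa
Final effective stress: σ'_f = σ'_0 + Δσ = 42.534 + 11.969 = 54.503 kPa.
Normally consolidated clay, so the full stress increment lies on the virgin compression line:
S_c = C_c·H/(1+e₀)·log₁₀(σ'_f/σ'_0) = 0.17×4.8/(1+1.18)×log₁₀(54.503/42.534)
    = 0.37431 × 0.10768 = 0.04031 m

S_c ≈ 0.0403 m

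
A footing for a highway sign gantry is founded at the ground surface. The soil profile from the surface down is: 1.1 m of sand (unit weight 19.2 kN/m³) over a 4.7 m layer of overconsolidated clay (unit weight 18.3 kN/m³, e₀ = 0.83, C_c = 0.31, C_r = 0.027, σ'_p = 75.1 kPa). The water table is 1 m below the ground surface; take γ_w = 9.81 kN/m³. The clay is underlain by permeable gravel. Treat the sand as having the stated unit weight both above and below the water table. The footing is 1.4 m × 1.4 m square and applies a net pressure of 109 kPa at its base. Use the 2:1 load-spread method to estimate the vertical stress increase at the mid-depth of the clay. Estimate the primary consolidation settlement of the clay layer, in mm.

Mid-depth of clay below the ground surface: z = 1.1 + 4.7/2 = 3.45 m.
Total vertical stress at mid-clay: σ_v = 19.2×1.1 + 18.3×2.35 = 64.125 kPa.
Pore pressure: u = 9.81×(3.45 − 1) = 24.035 kPa.
Initial effective stress: σ'_0 = σ_v − u = 64.125 − 24.035 = 40.09 kPa.
Stress increase at mid-clay by the 2:1 spreading method:
Δσ = qBL/((B+z)(L+z)) = 109×1.4×1.4/((1.4+3.45)(1.4+3.45)) = 9.0824 kPa
Final effective stress: σ'_f = 40.09 + 9.0824 = 49.172 kPa.
σ'_f = 49.172 ≤ σ'_p = 75.1 kPa, so the clay remains overconsolidated and only the recompression index applies:
S_c = C_r·H/(1+e₀)·log₁₀(σ'_f/σ'_0) = 0.027×4.7/1.83×log₁₀(49.172/40.09)
    = 0.069344 × 0.088682 = 0.00615 m

S_c ≈ 6.15 mm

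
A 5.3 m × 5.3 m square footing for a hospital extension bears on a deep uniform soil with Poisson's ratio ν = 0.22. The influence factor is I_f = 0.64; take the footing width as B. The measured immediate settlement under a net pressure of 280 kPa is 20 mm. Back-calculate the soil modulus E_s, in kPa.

E_s ≈ 45200 kPa

S_e = q·B·(1−ν²)/E_s · I_f  ⇒  E_s = q·B·(1−ν²)·I_f / S_e.
E_s = 280 × 5.3 × 0.9516 × 0.64 / 0.02 = 45190 kPa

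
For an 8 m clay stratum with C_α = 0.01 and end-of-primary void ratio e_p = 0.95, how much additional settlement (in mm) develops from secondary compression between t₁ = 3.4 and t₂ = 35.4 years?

S_s ≈ 41.7 mm

Secondary compression: S_s = C_α·H/(1+e_p)·log₁₀(t₂/t₁)
S_s = 0.01×8/(1+0.95)×log₁₀(35.4/3.4)
    = 0.04103 × 1.018 = 0.04174 m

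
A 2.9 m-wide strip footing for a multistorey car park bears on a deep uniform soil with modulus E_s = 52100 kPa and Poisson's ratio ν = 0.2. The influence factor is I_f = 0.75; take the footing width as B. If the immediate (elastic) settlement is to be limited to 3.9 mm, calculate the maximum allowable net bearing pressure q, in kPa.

q ≈ 97.3 kPa

S_e = q·B·(1−ν²)/E_s · I_f  ⇒  q = S_e·E_s / (B·(1−ν²)·I_f).
q = 0.0039 × 52100 / (2.9 × 0.96 × 0.75) = 97.31 kPa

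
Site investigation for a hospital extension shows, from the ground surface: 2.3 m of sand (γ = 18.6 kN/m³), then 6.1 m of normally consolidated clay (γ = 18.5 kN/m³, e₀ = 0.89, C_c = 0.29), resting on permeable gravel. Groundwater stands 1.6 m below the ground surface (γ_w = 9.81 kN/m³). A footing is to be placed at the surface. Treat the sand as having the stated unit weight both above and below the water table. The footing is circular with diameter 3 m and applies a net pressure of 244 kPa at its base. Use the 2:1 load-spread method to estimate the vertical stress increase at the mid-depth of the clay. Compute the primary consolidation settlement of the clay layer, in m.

Mid-depth of clay below the ground surface: z = 2.3 + 6.1/2 = 5.35 m.
Total vertical stress at mid-clay: σ_v = 18.6×2.3 + 18.5×3.05 = 99.205 kPa.
Pore pressure: u = 9.81×(5.35 − 1.6) = 36.788 kPa.
Initial effective stress: σ'_0 = σ_v − u = 99.205 − 36.788 = 62.417 kPa.
Stress increase at mid-clay by the 2:1 spreading method:
Δσ ≈ qD²/(D+z)² = 244×3²/(3+5.35)² = 31.496 kPa
Final effective stress: σ'_f = σ'_0 + Δσ = 62.417 + 31.496 = 93.913 kPa.
Normally consolidated clay, so the full stress increment lies on the virgin compression line:
S_c = C_c·H/(1+e₀)·log₁₀(σ'_f/σ'_0) = 0.29×6.1/(1+0.89)×log₁₀(93.913/62.417)
    = 0.93598 × 0.17742 = 0.1661 m

S_c ≈ 0.166 m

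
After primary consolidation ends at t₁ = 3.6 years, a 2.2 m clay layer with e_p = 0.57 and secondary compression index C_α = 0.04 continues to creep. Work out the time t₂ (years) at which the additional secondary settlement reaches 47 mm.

t₂ ≈ 24.8 years

S_s = C_α·H/(1+e_p)·log₁₀(t₂/t₁) ⇒ log₁₀(t₂/t₁) = S_s·(1+e_p)/(C_α·H).
log₁₀(t₂/t₁) = 0.047 × (1+0.57) / (0.04×2.2) = 0.8385
t₂ = t₁ × 10^0.8385 = 3.6 × 6.895 = 24.82 years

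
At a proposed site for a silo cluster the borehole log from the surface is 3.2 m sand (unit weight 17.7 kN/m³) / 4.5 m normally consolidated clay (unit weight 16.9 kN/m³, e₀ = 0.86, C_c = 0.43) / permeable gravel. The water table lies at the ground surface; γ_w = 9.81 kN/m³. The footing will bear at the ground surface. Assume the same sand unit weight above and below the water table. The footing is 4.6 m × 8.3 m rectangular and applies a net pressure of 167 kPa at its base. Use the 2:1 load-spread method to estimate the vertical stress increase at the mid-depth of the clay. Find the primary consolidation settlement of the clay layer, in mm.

Mid-depth of clay below the ground surface: z = 3.2 + 4.5/2 = 5.45 m.
Total vertical stress at mid-clay: σ_v = 17.7×3.2 + 16.9×2.25 = 94.665 kPa.
Pore pressure: u = 9.81×(5.45 − 0) = 53.465 kPa.
Initial effective stress: σ'_0 = σ_v − u = 94.665 − 53.465 = 41.2 kPa.
Stress increase at mid-clay by the 2:1 spreading method:
Δσ = qBL/((B+z)(L+z)) = 167×4.6×8.3/((4.6+5.45)(8.3+5.45)) = 46.141 kPa
Final effective stress: σ'_f = σ'_0 + Δσ = 41.2 + 46.141 = 87.341 kPa.
Normally consolidated clay, so the full stress increment lies on the virgin compression line:
S_c = C_c·H/(1+e₀)·log₁₀(σ'_f/σ'_0) = 0.43×4.5/(1+0.86)×log₁₀(87.341/41.2)
    = 1.0403 × 0.32632 = 0.3395 m

S_c ≈ 339 mm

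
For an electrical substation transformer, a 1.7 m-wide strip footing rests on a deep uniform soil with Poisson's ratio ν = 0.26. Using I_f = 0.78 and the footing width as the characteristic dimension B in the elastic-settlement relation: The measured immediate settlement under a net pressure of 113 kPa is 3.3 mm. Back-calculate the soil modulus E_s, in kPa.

S_e = q·B·(1−ν²)/E_s · I_f  ⇒  E_s = q·B·(1−ν²)·I_f / S_e.
E_s = 113 × 1.7 × 0.9324 × 0.78 / 0.0033 = 42340 kPa

E_s ≈ 42300 kPa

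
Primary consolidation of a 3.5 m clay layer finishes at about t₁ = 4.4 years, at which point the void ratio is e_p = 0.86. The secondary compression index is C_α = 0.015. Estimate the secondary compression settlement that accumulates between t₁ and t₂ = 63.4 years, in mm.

S_s ≈ 32.7 mm

Secondary compression: S_s = C_α·H/(1+e_p)·log₁₀(t₂/t₁)
S_s = 0.015×3.5/(1+0.86)×log₁₀(63.4/4.4)
    = 0.02823 × 1.159 = 0.0327 m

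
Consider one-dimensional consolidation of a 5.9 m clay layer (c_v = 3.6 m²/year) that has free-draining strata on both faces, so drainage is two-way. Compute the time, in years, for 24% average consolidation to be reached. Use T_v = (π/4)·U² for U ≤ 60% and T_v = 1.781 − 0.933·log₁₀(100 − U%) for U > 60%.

Drainage path length: H_d = H/2 = 2.95 m (double drainage).
U ≤ 60%: T_v = (π/4)·U² = (π/4)×0.24² = 0.045239.
t = T_v·H_d²/c_v = 0.045239×2.95²/3.6 = 0.1094 years.

t ≈ 0.109 years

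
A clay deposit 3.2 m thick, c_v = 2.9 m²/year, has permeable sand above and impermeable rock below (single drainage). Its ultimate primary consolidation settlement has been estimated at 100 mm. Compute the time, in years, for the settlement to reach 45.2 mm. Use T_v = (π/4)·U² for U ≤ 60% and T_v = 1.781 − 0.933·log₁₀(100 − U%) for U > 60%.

t ≈ 0.567 years

Drainage path length: H_d = H = 3.2 m (single drainage).
U = S(t)/S_ult = 45.2/100 = 0.452.
U ≤ 60%: T_v = (π/4)·U² = (π/4)×0.452² = 0.16046.
t = T_v·H_d²/c_v = 0.16046×3.2²/2.9 = 0.5666 years.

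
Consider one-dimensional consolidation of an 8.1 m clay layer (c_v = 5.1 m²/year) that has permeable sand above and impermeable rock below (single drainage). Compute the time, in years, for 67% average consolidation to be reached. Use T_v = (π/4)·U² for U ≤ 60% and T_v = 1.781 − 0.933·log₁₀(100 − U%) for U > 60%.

Drainage path length: H_d = H = 8.1 m (single drainage).
U > 60%: T_v = 1.781 − 0.933·log₁₀(100 − 67) = 0.36423.
t = T_v·H_d²/c_v = 0.36423×8.1²/5.1 = 4.686 years.

t ≈ 4.69 years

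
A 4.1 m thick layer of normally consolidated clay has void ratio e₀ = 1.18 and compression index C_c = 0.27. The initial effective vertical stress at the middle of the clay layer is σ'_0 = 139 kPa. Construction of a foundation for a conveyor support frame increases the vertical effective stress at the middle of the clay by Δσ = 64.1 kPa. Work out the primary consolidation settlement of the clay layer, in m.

Final effective stress: σ'_f = σ'_0 + Δσ = 139 + 64.1 = 203.1 kPa.
Normally consolidated clay, so the full stress increment lies on the virgin compression line:
S_c = C_c·H/(1+e₀)·log₁₀(σ'_f/σ'_0) = 0.27×4.1/(1+1.18)×log₁₀(203.1/139)
    = 0.5078 × 0.1647 = 0.08363 m

S_c ≈ 0.0836 m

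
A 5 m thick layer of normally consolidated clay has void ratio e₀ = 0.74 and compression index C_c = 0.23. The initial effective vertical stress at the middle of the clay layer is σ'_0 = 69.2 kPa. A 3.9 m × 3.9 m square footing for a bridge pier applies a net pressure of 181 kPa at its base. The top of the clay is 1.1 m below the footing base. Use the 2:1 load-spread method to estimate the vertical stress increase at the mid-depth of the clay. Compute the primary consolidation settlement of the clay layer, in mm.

S_c ≈ 154 mm

Mid-depth of clay below the footing base: z = 1.1 + 5/2 = 3.6 m.
Stress increase at mid-clay by the 2:1 spreading method:
Δσ = qBL/((B+z)(L+z)) = 181×3.9×3.9/((3.9+3.6)(3.9+3.6)) = 48.942 kPa
Final effective stress: σ'_f = σ'_0 + Δσ = 69.2 + 48.942 = 118.14 kPa.
Normally consolidated clay, so the full stress increment lies on the virgin compression line:
S_c = C_c·H/(1+e₀)·log₁₀(σ'_f/σ'_0) = 0.23×5/(1+0.74)×log₁₀(118.14/69.2)
    = 0.66092 × 0.23229 = 0.1535 m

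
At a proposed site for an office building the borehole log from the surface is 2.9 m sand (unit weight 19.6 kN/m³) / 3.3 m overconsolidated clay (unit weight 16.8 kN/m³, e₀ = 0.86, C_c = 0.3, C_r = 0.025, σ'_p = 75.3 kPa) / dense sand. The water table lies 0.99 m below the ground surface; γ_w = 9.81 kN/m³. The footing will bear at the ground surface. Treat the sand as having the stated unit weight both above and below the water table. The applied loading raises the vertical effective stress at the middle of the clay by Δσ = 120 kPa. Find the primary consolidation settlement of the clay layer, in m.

Mid-depth of clay below the ground surface: z = 2.9 + 3.3/2 = 4.55 m.
Total vertical stress at mid-clay: σ_v = 19.6×2.9 + 16.8×1.65 = 84.56 kPa.
Pore pressure: u = 9.81×(4.55 − 0.99) = 34.924 kPa.
Initial effective stress: σ'_0 = σ_v − u = 84.56 − 34.924 = 49.636 kPa.
Final effective stress: σ'_f = 49.636 + 120 = 169.64 kPa.
σ'_f = 169.64 > σ'_p = 75.3 kPa, so the stress path crosses the preconsolidation pressure — recompression up to σ'_p, then virgin compression beyond:
S_c = H/(1+e₀)·[C_r·log₁₀(σ'_p/σ'_0) + C_c·log₁₀(σ'_f/σ'_p)]
    = 3.3/1.86 × [0.025×log₁₀(75.3/49.636) + 0.3×log₁₀(169.64/75.3)]
    = 1.7742 × [0.004525 + 0.10582] = 0.1958 m

S_c ≈ 0.196 m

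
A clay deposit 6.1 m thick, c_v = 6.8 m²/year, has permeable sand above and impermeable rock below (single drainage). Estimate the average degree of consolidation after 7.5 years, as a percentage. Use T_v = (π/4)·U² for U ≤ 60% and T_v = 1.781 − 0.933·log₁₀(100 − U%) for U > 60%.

U ≈ 97.2 %

Drainage path length: H_d = H = 6.1 m (single drainage).
T_v = c_v·t/H_d² = 6.8×7.5/6.1² = 1.3706.
T_v = 1.3706 corresponds to the U > 60% branch:
U = 1 − 10^((1.781 − T_v)/0.933)/100 = 0.9725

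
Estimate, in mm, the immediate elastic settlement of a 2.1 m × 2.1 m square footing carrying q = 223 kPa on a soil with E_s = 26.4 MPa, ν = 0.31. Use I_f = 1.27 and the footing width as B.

Immediate (elastic) settlement: S_e = q·B·(1−ν²)/E_s · I_f.
E_s = 26.4 MPa = 26400 kPa.
S_e = 223 × 2.1 × (1 − 0.31²) / 26400 × 1.27
    = 223 × 2.1 × 0.9039 / 26400 × 1.27
    = 0.02036 m = 20.36 mm

S_e ≈ 20.4 mm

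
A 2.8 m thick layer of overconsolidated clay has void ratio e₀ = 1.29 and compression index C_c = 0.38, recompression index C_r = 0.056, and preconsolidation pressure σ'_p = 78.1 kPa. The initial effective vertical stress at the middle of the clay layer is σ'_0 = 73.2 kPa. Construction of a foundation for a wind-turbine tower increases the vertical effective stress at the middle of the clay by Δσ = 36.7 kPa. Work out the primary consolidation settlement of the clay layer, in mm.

S_c ≈ 70.9 mm

Final effective stress: σ'_f = 73.2 + 36.7 = 109.9 kPa.
σ'_f = 109.9 > σ'_p = 78.1 kPa, so the stress path crosses the preconsolidation pressure — recompression up to σ'_p, then virgin compression beyond:
S_c = H/(1+e₀)·[C_r·log₁₀(σ'_p/σ'_0) + C_c·log₁₀(σ'_f/σ'_p)]
    = 2.8/2.29 × [0.056×log₁₀(78.1/73.2) + 0.38×log₁₀(109.9/78.1)]
    = 1.2227 × [0.0015758 + 0.056372] = 0.07085 m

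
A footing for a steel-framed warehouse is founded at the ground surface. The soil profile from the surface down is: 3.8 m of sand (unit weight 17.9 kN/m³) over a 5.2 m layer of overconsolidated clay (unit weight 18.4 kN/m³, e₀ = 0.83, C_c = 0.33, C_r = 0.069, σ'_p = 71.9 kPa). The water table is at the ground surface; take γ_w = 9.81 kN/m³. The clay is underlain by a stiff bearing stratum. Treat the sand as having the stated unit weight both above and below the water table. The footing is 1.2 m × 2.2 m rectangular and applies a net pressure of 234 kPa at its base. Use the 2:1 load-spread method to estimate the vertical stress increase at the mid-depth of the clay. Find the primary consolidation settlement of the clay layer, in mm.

Mid-depth of clay below the ground surface: z = 3.8 + 5.2/2 = 6.4 m.
Total vertical stress at mid-clay: σ_v = 17.9×3.8 + 18.4×2.6 = 115.86 kPa.
Pore pressure: u = 9.81×(6.4 − 0) = 62.784 kPa.
Initial effective stress: σ'_0 = σ_v − u = 115.86 − 62.784 = 53.076 kPa.
Stress increase at mid-clay by the 2:1 spreading method:
Δσ = qBL/((B+z)(L+z)) = 234×1.2×2.2/((1.2+6.4)(2.2+6.4)) = 9.4517 kPa
Final effective stress: σ'_f = 53.076 + 9.4517 = 62.528 kPa.
σ'_f = 62.528 ≤ σ'_p = 71.9 kPa, so the clay remains overconsolidated and only the recompression index applies:
S_c = C_r·H/(1+e₀)·log₁₀(σ'_f/σ'_0) = 0.069×5.2/1.83×log₁₀(62.528/53.076)
    = 0.19606 × 0.071176 = 0.01396 m

S_c ≈ 14 mm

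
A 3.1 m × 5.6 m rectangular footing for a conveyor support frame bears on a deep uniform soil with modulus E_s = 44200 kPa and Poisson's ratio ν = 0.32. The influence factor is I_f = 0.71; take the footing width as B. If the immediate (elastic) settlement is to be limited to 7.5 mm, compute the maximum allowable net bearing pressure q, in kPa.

q ≈ 168 kPa

S_e = q·B·(1−ν²)/E_s · I_f  ⇒  q = S_e·E_s / (B·(1−ν²)·I_f).
q = 0.0075 × 44200 / (3.1 × 0.8976 × 0.71) = 167.8 kPa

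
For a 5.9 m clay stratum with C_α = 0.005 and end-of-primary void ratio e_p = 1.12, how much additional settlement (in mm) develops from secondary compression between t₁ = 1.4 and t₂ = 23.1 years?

S_s ≈ 16.9 mm

Secondary compression: S_s = C_α·H/(1+e_p)·log₁₀(t₂/t₁)
S_s = 0.005×5.9/(1+1.12)×log₁₀(23.1/1.4)
    = 0.01392 × 1.217 = 0.01694 m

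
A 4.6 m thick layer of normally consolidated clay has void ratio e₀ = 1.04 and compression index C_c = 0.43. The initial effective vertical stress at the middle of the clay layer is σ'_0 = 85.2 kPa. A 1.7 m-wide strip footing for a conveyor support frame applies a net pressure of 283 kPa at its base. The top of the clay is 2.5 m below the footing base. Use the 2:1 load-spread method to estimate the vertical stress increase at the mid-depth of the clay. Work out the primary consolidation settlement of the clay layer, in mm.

S_c ≈ 263 mm

Mid-depth of clay below the footing base: z = 2.5 + 4.6/2 = 4.8 m.
Stress increase at mid-clay by the 2:1 spreading method:
Δσ = qB/(B+z) = 283×1.7/(1.7+4.8) = 74.015 kPa
Final effective stress: σ'_f = σ'_0 + Δσ = 85.2 + 74.015 = 159.22 kPa.
Normally consolidated clay, so the full stress increment lies on the virgin compression line:
S_c = C_c·H/(1+e₀)·log₁₀(σ'_f/σ'_0) = 0.43×4.6/(1+1.04)×log₁₀(159.22/85.2)
    = 0.96961 × 0.27156 = 0.2633 m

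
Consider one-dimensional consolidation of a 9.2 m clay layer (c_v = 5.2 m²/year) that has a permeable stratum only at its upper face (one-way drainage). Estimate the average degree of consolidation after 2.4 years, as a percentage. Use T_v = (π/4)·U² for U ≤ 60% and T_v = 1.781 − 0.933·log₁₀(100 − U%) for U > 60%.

Drainage path length: H_d = H = 9.2 m (single drainage).
T_v = c_v·t/H_d² = 5.2×2.4/9.2² = 0.14745.
T_v = 0.14745 corresponds to the U ≤ 60% branch:
U = √(4T_v/π) = 0.4333

U ≈ 43.3 %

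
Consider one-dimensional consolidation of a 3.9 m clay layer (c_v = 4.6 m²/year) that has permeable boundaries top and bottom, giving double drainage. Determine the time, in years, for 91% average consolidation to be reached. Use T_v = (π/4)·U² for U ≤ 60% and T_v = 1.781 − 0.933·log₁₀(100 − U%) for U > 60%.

t ≈ 0.736 years

Drainage path length: H_d = H/2 = 1.95 m (double drainage).
U > 60%: T_v = 1.781 − 0.933·log₁₀(100 − 91) = 0.89069.
t = T_v·H_d²/c_v = 0.89069×1.95²/4.6 = 0.7363 years.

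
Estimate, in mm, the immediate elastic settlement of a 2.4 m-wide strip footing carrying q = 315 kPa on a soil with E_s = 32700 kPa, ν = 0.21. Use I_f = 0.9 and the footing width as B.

Immediate (elastic) settlement: S_e = q·B·(1−ν²)/E_s · I_f.
S_e = 315 × 2.4 × (1 − 0.21²) / 32700 × 0.9
    = 315 × 2.4 × 0.9559 / 32700 × 0.9
    = 0.01989 m = 19.89 mm

S_e ≈ 19.9 mm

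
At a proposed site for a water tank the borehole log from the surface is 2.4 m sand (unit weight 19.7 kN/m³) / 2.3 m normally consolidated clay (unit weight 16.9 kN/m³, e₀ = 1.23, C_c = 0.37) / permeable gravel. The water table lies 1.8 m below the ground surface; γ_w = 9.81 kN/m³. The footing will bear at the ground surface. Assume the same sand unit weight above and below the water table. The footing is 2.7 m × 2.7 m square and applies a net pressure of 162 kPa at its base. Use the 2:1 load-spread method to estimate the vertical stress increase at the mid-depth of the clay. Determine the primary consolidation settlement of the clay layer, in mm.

S_c ≈ 78.9 mm

Mid-depth of clay below the ground surface: z = 2.4 + 2.3/2 = 3.55 m.
Total vertical stress at mid-clay: σ_v = 19.7×2.4 + 16.9×1.15 = 66.715 kPa.
Pore pressure: u = 9.81×(3.55 − 1.8) = 17.168 kPa.
Initial effective stress: σ'_0 = σ_v − u = 66.715 − 17.168 = 49.547 kPa.
Stress increase at mid-clay by the 2:1 spreading method:
Δσ = qBL/((B+z)(L+z)) = 162×2.7×2.7/((2.7+3.55)(2.7+3.55)) = 30.233 kPa
Final effective stress: σ'_f = σ'_0 + Δσ = 49.547 + 30.233 = 79.78 kPa.
Normally consolidated clay, so the full stress increment lies on the virgin compression line:
S_c = C_c·H/(1+e₀)·log₁₀(σ'_f/σ'_0) = 0.37×2.3/(1+1.23)×log₁₀(79.78/49.547)
    = 0.38161 × 0.20688 = 0.07895 m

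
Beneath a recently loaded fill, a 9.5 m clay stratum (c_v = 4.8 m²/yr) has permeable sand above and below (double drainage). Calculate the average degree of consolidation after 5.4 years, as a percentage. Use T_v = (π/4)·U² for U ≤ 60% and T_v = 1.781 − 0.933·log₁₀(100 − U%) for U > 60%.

U ≈ 95.2 %

Drainage path length: H_d = H/2 = 4.75 m (double drainage).
T_v = c_v·t/H_d² = 4.8×5.4/4.75² = 1.1488.
T_v = 1.1488 corresponds to the U > 60% branch:
U = 1 − 10^((1.781 − T_v)/0.933)/100 = 0.9524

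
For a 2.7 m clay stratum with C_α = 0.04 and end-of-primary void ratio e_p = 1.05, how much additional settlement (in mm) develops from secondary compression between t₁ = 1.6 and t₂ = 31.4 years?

Secondary compression: S_s = C_α·H/(1+e_p)·log₁₀(t₂/t₁)
S_s = 0.04×2.7/(1+1.05)×log₁₀(31.4/1.6)
    = 0.05268 × 1.293 = 0.06811 m

S_s ≈ 68.1 mm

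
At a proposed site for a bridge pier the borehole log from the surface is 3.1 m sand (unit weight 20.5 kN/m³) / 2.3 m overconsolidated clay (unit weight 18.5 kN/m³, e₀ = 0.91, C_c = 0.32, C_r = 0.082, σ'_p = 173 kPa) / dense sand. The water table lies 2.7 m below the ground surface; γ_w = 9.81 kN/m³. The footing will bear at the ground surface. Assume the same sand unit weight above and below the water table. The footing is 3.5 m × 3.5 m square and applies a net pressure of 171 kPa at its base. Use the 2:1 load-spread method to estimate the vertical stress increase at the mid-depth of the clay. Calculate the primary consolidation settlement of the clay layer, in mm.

S_c ≈ 17.4 mm

Mid-depth of clay below the ground surface: z = 3.1 + 2.3/2 = 4.25 m.
Total vertical stress at mid-clay: σ_v = 20.5×3.1 + 18.5×1.15 = 84.825 kPa.
Pore pressure: u = 9.81×(4.25 − 2.7) = 15.206 kPa.
Initial effective stress: σ'_0 = σ_v − u = 84.825 − 15.206 = 69.619 kPa.
Stress increase at mid-clay by the 2:1 spreading method:
Δσ = qBL/((B+z)(L+z)) = 171×3.5×3.5/((3.5+4.25)(3.5+4.25)) = 34.876 kPa
Final effective stress: σ'_f = 69.619 + 34.876 = 104.5 kPa.
σ'_f = 104.5 ≤ σ'_p = 173 kPa, so the clay remains overconsolidated and only the recompression index applies:
S_c = C_r·H/(1+e₀)·log₁₀(σ'_f/σ'_0) = 0.082×2.3/1.91×log₁₀(104.5/69.619)
    = 0.098744 × 0.17639 = 0.01742 m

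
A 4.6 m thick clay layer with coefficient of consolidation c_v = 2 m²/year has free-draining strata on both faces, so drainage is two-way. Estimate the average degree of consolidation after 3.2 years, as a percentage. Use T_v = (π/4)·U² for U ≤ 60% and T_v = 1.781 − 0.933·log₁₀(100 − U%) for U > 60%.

U ≈ 95.9 %

Drainage path length: H_d = H/2 = 2.3 m (double drainage).
T_v = c_v·t/H_d² = 2×3.2/2.3² = 1.2098.
T_v = 1.2098 corresponds to the U > 60% branch:
U = 1 − 10^((1.781 − T_v)/0.933)/100 = 0.9591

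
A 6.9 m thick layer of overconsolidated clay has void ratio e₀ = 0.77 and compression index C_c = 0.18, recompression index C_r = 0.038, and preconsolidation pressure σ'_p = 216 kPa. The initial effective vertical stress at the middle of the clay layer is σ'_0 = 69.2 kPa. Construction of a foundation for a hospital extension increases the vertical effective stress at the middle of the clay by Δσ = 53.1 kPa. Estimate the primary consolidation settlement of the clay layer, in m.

S_c ≈ 0.0366 m

Final effective stress: σ'_f = 69.2 + 53.1 = 122.3 kPa.
σ'_f = 122.3 ≤ σ'_p = 216 kPa, so the clay remains overconsolidated and only the recompression index applies:
S_c = C_r·H/(1+e₀)·log₁₀(σ'_f/σ'_0) = 0.038×6.9/1.77×log₁₀(122.3/69.2)
    = 0.14814 × 0.24732 = 0.03664 m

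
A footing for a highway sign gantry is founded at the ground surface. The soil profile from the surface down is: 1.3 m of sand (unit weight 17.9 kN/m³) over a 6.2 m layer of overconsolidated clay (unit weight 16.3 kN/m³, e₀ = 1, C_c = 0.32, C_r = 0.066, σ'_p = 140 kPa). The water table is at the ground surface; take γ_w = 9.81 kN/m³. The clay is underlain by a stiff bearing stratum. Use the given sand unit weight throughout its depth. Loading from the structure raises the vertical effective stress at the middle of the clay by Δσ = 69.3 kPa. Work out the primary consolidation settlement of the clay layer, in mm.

Mid-depth of clay below the ground surface: z = 1.3 + 6.2/2 = 4.4 m.
Total vertical stress at mid-clay: σ_v = 17.9×1.3 + 16.3×3.1 = 73.8 kPa.
Pore pressure: u = 9.81×(4.4 − 0) = 43.164 kPa.
Initial effective stress: σ'_0 = σ_v − u = 73.8 − 43.164 = 30.636 kPa.
Final effective stress: σ'_f = 30.636 + 69.3 = 99.936 kPa.
σ'_f = 99.936 ≤ σ'_p = 140 kPa, so the clay remains overconsolidated and only the recompression index applies:
S_c = C_r·H/(1+e₀)·log₁₀(σ'_f/σ'_0) = 0.066×6.2/2×log₁₀(99.936/30.636)
    = 0.2046 × 0.51349 = 0.1051 m

S_c ≈ 105 mm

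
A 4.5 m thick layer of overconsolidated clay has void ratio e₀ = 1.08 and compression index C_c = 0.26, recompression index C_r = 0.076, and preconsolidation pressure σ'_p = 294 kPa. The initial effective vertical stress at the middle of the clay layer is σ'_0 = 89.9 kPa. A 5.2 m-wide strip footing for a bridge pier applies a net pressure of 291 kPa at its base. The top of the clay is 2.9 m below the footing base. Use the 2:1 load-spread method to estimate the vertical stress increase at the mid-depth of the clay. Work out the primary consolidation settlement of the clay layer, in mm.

S_c ≈ 69 mm

Mid-depth of clay below the footing base: z = 2.9 + 4.5/2 = 5.15 m.
Stress increase at mid-clay by the 2:1 spreading method:
Δσ = qB/(B+z) = 291×5.2/(5.2+5.15) = 146.2 kPa
Final effective stress: σ'_f = 89.9 + 146.2 = 236.1 kPa.
σ'_f = 236.1 ≤ σ'_p = 294 kPa, so the clay remains overconsolidated and only the recompression index applies:
S_c = C_r·H/(1+e₀)·log₁₀(σ'_f/σ'_0) = 0.076×4.5/2.08×log₁₀(236.1/89.9)
    = 0.16443 × 0.41934 = 0.06895 m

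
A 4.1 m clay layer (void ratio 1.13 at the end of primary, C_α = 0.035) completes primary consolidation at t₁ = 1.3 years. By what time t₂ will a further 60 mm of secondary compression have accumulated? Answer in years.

t₂ ≈ 10.1 years

S_s = C_α·H/(1+e_p)·log₁₀(t₂/t₁) ⇒ log₁₀(t₂/t₁) = S_s·(1+e_p)/(C_α·H).
log₁₀(t₂/t₁) = 0.06 × (1+1.13) / (0.035×4.1) = 0.8906
t₂ = t₁ × 10^0.8906 = 1.3 × 7.773 = 10.1 years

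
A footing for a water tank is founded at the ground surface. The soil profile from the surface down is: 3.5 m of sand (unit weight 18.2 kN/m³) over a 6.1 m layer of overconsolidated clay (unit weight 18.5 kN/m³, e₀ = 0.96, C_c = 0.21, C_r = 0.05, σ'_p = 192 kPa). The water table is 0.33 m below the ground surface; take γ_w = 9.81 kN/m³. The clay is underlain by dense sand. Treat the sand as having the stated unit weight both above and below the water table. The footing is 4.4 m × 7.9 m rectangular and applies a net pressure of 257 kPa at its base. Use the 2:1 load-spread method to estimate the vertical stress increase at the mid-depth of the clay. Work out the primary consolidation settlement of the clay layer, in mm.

S_c ≈ 45.3 mm

Mid-depth of clay below the ground surface: z = 3.5 + 6.1/2 = 6.55 m.
Total vertical stress at mid-clay: σ_v = 18.2×3.5 + 18.5×3.05 = 120.12 kPa.
Pore pressure: u = 9.81×(6.55 − 0.33) = 61.018 kPa.
Initial effective stress: σ'_0 = σ_v − u = 120.12 − 61.018 = 59.102 kPa.
Stress increase at mid-clay by the 2:1 spreading method:
Δσ = qBL/((B+z)(L+z)) = 257×4.4×7.9/((4.4+6.55)(7.9+6.55)) = 56.459 kPa
Final effective stress: σ'_f = 59.102 + 56.459 = 115.56 kPa.
σ'_f = 115.56 ≤ σ'_p = 192 kPa, so the clay remains overconsolidated and only the recompression index applies:
S_c = C_r·H/(1+e₀)·log₁₀(σ'_f/σ'_0) = 0.05×6.1/1.96×log₁₀(115.56/59.102)
    = 0.15561 × 0.29121 = 0.04532 m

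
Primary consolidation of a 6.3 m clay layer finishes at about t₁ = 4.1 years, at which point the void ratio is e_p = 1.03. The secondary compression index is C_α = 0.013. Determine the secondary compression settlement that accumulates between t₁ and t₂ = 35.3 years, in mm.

S_s ≈ 37.7 mm

Secondary compression: S_s = C_α·H/(1+e_p)·log₁₀(t₂/t₁)
S_s = 0.013×6.3/(1+1.03)×log₁₀(35.3/4.1)
    = 0.04034 × 0.935 = 0.03772 m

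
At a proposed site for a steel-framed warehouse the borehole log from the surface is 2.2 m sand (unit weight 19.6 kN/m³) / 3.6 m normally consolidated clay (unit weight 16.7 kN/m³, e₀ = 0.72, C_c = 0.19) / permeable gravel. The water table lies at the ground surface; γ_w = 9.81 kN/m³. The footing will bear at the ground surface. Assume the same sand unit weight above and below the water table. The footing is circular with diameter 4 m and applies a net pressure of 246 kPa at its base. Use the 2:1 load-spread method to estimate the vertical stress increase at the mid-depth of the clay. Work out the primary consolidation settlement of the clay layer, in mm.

S_c ≈ 179 mm

Mid-depth of clay below the ground surface: z = 2.2 + 3.6/2 = 4 m.
Total vertical stress at mid-clay: σ_v = 19.6×2.2 + 16.7×1.8 = 73.18 kPa.
Pore pressure: u = 9.81×(4 − 0) = 39.24 kPa.
Initial effective stress: σ'_0 = σ_v − u = 73.18 − 39.24 = 33.94 kPa.
Stress increase at mid-clay by the 2:1 spreading method:
Δσ ≈ qD²/(D+z)² = 246×4²/(4+4)² = 61.5 kPa
Final effective stress: σ'_f = σ'_0 + Δσ = 33.94 + 61.5 = 95.44 kPa.
Normally consolidated clay, so the full stress increment lies on the virgin compression line:
S_c = C_c·H/(1+e₀)·log₁₀(σ'_f/σ'_0) = 0.19×3.6/(1+0.72)×log₁₀(95.44/33.94)
    = 0.39767 × 0.44902 = 0.1786 m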